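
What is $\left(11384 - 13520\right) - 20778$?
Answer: $-22914$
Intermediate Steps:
$\left(11384 - 13520\right) - 20778 = -2136 - 20778 = -22914$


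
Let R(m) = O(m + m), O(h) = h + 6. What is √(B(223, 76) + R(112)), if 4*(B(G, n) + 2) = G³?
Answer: √11090479/2 ≈ 1665.1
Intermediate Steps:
O(h) = 6 + h
R(m) = 6 + 2*m (R(m) = 6 + (m + m) = 6 + 2*m)
B(G, n) = -2 + G³/4
√(B(223, 76) + R(112)) = √((-2 + (¼)*223³) + (6 + 2*112)) = √((-2 + (¼)*11089567) + (6 + 224)) = √((-2 + 11089567/4) + 230) = √(11089559/4 + 230) = √(11090479/4) = √11090479/2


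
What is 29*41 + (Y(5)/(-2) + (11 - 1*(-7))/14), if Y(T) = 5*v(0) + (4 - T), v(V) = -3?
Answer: 8388/7 ≈ 1198.3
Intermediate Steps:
Y(T) = -11 - T (Y(T) = 5*(-3) + (4 - T) = -15 + (4 - T) = -11 - T)
29*41 + (Y(5)/(-2) + (11 - 1*(-7))/14) = 29*41 + ((-11 - 1*5)/(-2) + (11 - 1*(-7))/14) = 1189 + ((-11 - 5)*(-½) + (11 + 7)*(1/14)) = 1189 + (-16*(-½) + 18*(1/14)) = 1189 + (8 + 9/7) = 1189 + 65/7 = 8388/7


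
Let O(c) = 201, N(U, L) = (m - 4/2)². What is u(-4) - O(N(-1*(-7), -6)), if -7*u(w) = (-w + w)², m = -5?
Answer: -201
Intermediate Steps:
N(U, L) = 49 (N(U, L) = (-5 - 4/2)² = (-5 - 4*½)² = (-5 - 2)² = (-7)² = 49)
u(w) = 0 (u(w) = -(-w + w)²/7 = -⅐*0² = -⅐*0 = 0)
u(-4) - O(N(-1*(-7), -6)) = 0 - 1*201 = 0 - 201 = -201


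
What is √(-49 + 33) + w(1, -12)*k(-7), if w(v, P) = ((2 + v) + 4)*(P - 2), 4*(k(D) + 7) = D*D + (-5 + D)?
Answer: -441/2 + 4*I ≈ -220.5 + 4.0*I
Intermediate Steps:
k(D) = -33/4 + D/4 + D²/4 (k(D) = -7 + (D*D + (-5 + D))/4 = -7 + (D² + (-5 + D))/4 = -7 + (-5 + D + D²)/4 = -7 + (-5/4 + D/4 + D²/4) = -33/4 + D/4 + D²/4)
w(v, P) = (-2 + P)*(6 + v) (w(v, P) = (6 + v)*(-2 + P) = (-2 + P)*(6 + v))
√(-49 + 33) + w(1, -12)*k(-7) = √(-49 + 33) + (-12 - 2*1 + 6*(-12) - 12*1)*(-33/4 + (¼)*(-7) + (¼)*(-7)²) = √(-16) + (-12 - 2 - 72 - 12)*(-33/4 - 7/4 + (¼)*49) = 4*I - 98*(-33/4 - 7/4 + 49/4) = 4*I - 98*9/4 = 4*I - 441/2 = -441/2 + 4*I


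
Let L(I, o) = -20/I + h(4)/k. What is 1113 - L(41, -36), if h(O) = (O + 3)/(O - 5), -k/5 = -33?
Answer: 7533032/6765 ≈ 1113.5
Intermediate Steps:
k = 165 (k = -5*(-33) = 165)
h(O) = (3 + O)/(-5 + O)
L(I, o) = -7/165 - 20/I (L(I, o) = -20/I + ((3 + 4)/(-5 + 4))/165 = -20/I + (7/(-1))*(1/165) = -20/I - 1*7*(1/165) = -20/I - 7*1/165 = -20/I - 7/165 = -7/165 - 20/I)
1113 - L(41, -36) = 1113 - (-7/165 - 20/41) = 1113 - 1*(-3587/6765) = 1113 + 3587/6765 = 7533032/6765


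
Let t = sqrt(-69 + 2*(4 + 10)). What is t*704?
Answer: 704*I*sqrt(41) ≈ 4507.8*I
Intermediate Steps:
t = I*sqrt(41) (t = sqrt(-69 + 2*14) = sqrt(-69 + 28) = sqrt(-41) = I*sqrt(41) ≈ 6.4031*I)
t*704 = (I*sqrt(41))*704 = 704*I*sqrt(41)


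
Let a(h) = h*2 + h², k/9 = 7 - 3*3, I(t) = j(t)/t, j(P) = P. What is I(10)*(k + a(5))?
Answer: 17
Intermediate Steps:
I(t) = 1 (I(t) = t/t = 1)
k = -18 (k = 9*(7 - 3*3) = 9*(7 - 9) = 9*(-2) = -18)
a(h) = h² + 2*h (a(h) = 2*h + h² = h² + 2*h)
I(10)*(k + a(5)) = 1*(-18 + 5*(2 + 5)) = 1*(-18 + 5*7) = 1*(-18 + 35) = 1*17 = 17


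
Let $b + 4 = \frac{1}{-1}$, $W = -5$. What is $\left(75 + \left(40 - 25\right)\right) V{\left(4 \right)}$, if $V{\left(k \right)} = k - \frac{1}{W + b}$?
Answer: $369$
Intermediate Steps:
$b = -5$ ($b = -4 + \frac{1}{-1} = -4 - 1 = -5$)
$V{\left(k \right)} = \frac{1}{10} + k$ ($V{\left(k \right)} = k - \frac{1}{-5 - 5} = k - \frac{1}{-10} = k - - \frac{1}{10} = k + \frac{1}{10} = \frac{1}{10} + k$)
$\left(75 + \left(40 - 25\right)\right) V{\left(4 \right)} = \left(75 + \left(40 - 25\right)\right) \left(\frac{1}{10} + 4\right) = \left(75 + \left(40 - 25\right)\right) \frac{41}{10} = \left(75 + 15\right) \frac{41}{10} = 90 \cdot \frac{41}{10} = 369$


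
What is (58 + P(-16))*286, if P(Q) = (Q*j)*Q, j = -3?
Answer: -203060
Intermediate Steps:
P(Q) = -3*Q² (P(Q) = (Q*(-3))*Q = (-3*Q)*Q = -3*Q²)
(58 + P(-16))*286 = (58 - 3*(-16)²)*286 = (58 - 3*256)*286 = (58 - 768)*286 = -710*286 = -203060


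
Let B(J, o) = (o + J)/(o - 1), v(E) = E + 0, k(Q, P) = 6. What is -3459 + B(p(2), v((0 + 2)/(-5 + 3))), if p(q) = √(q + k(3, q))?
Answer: -6917/2 - √2 ≈ -3459.9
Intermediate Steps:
v(E) = E
p(q) = √(6 + q) (p(q) = √(q + 6) = √(6 + q))
B(J, o) = (J + o)/(-1 + o)
-3459 + B(p(2), v((0 + 2)/(-5 + 3))) = -3459 + (√(6 + 2) + (0 + 2)/(-5 + 3))/(-1 + (0 + 2)/(-5 + 3)) = -3459 + (√8 + 2/(-2))/(-1 + 2/(-2)) = -3459 + (2*√2 + 2*(-½))/(-1 + 2*(-½)) = -3459 + (2*√2 - 1)/(-1 - 1) = -3459 + (-1 + 2*√2)/(-2) = -3459 - (-1 + 2*√2)/2 = -3459 + (½ - √2) = -6917/2 - √2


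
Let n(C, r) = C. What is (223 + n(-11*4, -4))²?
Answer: 32041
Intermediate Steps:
(223 + n(-11*4, -4))² = (223 - 11*4)² = (223 - 44)² = 179² = 32041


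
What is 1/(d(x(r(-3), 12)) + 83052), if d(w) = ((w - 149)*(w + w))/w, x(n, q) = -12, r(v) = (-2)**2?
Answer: 1/82730 ≈ 1.2088e-5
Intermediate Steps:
r(v) = 4
d(w) = -298 + 2*w (d(w) = ((-149 + w)*(2*w))/w = (2*w*(-149 + w))/w = -298 + 2*w)
1/(d(x(r(-3), 12)) + 83052) = 1/((-298 + 2*(-12)) + 83052) = 1/((-298 - 24) + 83052) = 1/(-322 + 83052) = 1/82730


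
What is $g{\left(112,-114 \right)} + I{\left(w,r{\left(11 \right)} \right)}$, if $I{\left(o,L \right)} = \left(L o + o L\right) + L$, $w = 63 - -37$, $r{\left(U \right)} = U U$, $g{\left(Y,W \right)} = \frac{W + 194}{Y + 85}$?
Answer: $\frac{4791317}{197} \approx 24321.0$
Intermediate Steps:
$g{\left(Y,W \right)} = \frac{194 + W}{85 + Y}$
$r{\left(U \right)} = U^{2}$
$w = 100$ ($w = 63 + 37 = 100$)
$I{\left(o,L \right)} = L + 2 L o$ ($I{\left(o,L \right)} = \left(L o + L o\right) + L = 2 L o + L = L + 2 L o$)
$g{\left(112,-114 \right)} + I{\left(w,r{\left(11 \right)} \right)} = \frac{194 - 114}{85 + 112} + 11^{2} \left(1 + 2 \cdot 100\right) = \frac{1}{197} \cdot 80 + 121 \left(1 + 200\right) = \frac{1}{197} \cdot 80 + 121 \cdot 201 = \frac{80}{197} + 24321 = \frac{4791317}{197}$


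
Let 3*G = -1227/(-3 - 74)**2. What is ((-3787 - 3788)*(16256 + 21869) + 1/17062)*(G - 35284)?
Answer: 1030819297010818457005/101160598 ≈ 1.0190e+13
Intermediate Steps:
G = -409/5929 (G = (-1227/(-3 - 74)**2)/3 = (-1227/((-77)**2))/3 = (-1227/5929)/3 = (-1227*1/5929)/3 = (1/3)*(-1227/5929) = -409/5929 ≈ -0.068983)
((-3787 - 3788)*(16256 + 21869) + 1/17062)*(G - 35284) = ((-3787 - 3788)*(16256 + 21869) + 1/17062)*(-409/5929 - 35284) = (-7575*38125 + 1/17062)*(-209199245/5929) = (-288796875 + 1/17062)*(-209199245/5929) = -4927452281249/17062*(-209199245/5929) = 1030819297010818457005/101160598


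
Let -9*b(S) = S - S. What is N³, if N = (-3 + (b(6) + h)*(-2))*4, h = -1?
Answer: -64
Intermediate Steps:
b(S) = 0 (b(S) = -(S - S)/9 = -⅑*0 = 0)
N = -4 (N = (-3 + (0 - 1)*(-2))*4 = (-3 - 1*(-2))*4 = (-3 + 2)*4 = -1*4 = -4)
N³ = (-4)³ = -64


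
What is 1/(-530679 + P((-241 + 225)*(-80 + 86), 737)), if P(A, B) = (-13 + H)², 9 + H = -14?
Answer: -1/529383 ≈ -1.8890e-6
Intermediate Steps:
H = -23 (H = -9 - 14 = -23)
P(A, B) = 1296 (P(A, B) = (-13 - 23)² = (-36)² = 1296)
1/(-530679 + P((-241 + 225)*(-80 + 86), 737)) = 1/(-530679 + 1296) = 1/(-529383) = -1/529383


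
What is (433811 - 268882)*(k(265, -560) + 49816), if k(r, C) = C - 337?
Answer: 8068161751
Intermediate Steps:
k(r, C) = -337 + C
(433811 - 268882)*(k(265, -560) + 49816) = (433811 - 268882)*((-337 - 560) + 49816) = 164929*(-897 + 49816) = 164929*48919 = 8068161751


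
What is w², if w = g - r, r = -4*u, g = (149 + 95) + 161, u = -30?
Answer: 81225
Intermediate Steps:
g = 405 (g = 244 + 161 = 405)
r = 120 (r = -4*(-30) = 120)
w = 285 (w = 405 - 1*120 = 405 - 120 = 285)
w² = 285² = 81225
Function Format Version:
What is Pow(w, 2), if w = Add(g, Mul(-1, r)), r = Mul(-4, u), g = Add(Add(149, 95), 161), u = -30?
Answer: 81225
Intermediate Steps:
g = 405 (g = Add(244, 161) = 405)
r = 120 (r = Mul(-4, -30) = 120)
w = 285 (w = Add(405, Mul(-1, 120)) = Add(405, -120) = 285)
Pow(w, 2) = Pow(285, 2) = 81225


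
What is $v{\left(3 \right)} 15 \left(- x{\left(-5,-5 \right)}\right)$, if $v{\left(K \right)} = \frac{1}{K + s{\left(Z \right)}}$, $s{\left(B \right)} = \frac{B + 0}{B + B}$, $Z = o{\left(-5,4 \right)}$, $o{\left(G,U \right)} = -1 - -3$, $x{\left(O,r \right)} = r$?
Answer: $\frac{150}{7} \approx 21.429$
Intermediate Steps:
$o{\left(G,U \right)} = 2$ ($o{\left(G,U \right)} = -1 + 3 = 2$)
$Z = 2$
$s{\left(B \right)} = \frac{1}{2}$ ($s{\left(B \right)} = \frac{B}{2 B} = B \frac{1}{2 B} = \frac{1}{2}$)
$v{\left(K \right)} = \frac{1}{\frac{1}{2} + K}$ ($v{\left(K \right)} = \frac{1}{K + \frac{1}{2}} = \frac{1}{\frac{1}{2} + K}$)
$v{\left(3 \right)} 15 \left(- x{\left(-5,-5 \right)}\right) = \frac{2}{1 + 2 \cdot 3} \cdot 15 \left(\left(-1\right) \left(-5\right)\right) = \frac{2}{1 + 6} \cdot 15 \cdot 5 = \frac{2}{7} \cdot 15 \cdot 5 = \frac{30}{7} \cdot 5 = \frac{150}{7}$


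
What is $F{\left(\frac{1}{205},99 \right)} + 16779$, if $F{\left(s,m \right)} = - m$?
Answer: $16680$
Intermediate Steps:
$F{\left(\frac{1}{205},99 \right)} + 16779 = \left(-1\right) 99 + 16779 = -99 + 16779 = 16680$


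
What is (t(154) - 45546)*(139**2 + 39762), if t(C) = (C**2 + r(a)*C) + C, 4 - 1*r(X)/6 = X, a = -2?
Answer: -953126956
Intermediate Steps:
r(X) = 24 - 6*X
t(C) = C**2 + 37*C (t(C) = (C**2 + (24 - 6*(-2))*C) + C = (C**2 + (24 + 12)*C) + C = (C**2 + 36*C) + C = C**2 + 37*C)
(t(154) - 45546)*(139**2 + 39762) = (154*(37 + 154) - 45546)*(139**2 + 39762) = (154*191 - 45546)*(19321 + 39762) = (29414 - 45546)*59083 = -16132*59083 = -953126956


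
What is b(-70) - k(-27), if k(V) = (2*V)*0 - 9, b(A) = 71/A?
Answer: 559/70 ≈ 7.9857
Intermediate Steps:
k(V) = -9 (k(V) = 0 - 9 = -9)
b(-70) - k(-27) = 71/(-70) - 1*(-9) = 71*(-1/70) + 9 = -71/70 + 9 = 559/70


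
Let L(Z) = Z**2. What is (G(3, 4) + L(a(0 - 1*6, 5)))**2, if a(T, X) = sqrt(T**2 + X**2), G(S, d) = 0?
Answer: 3721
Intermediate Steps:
(G(3, 4) + L(a(0 - 1*6, 5)))**2 = (0 + (sqrt((0 - 1*6)**2 + 5**2))**2)**2 = (0 + (sqrt((0 - 6)**2 + 25))**2)**2 = (0 + (sqrt((-6)**2 + 25))**2)**2 = (0 + (sqrt(36 + 25))**2)**2 = (0 + (sqrt(61))**2)**2 = (0 + 61)**2 = 61**2 = 3721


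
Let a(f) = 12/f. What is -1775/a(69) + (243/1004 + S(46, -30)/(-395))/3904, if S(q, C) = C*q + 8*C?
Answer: -3160361538707/309649664 ≈ -10206.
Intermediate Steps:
S(q, C) = 8*C + C*q
-1775/a(69) + (243/1004 + S(46, -30)/(-395))/3904 = -1775/(12/69) + (243/1004 - 30*(8 + 46)/(-395))/3904 = -1775/(12*(1/69)) + (243*(1/1004) - 30*54*(-1/395))*(1/3904) = -1775/4/23 + (243/1004 - 1620*(-1/395))*(1/3904) = -1775*23/4 + (243/1004 + 324/79)*(1/3904) = -40825/4 + (344493/79316)*(1/3904) = -40825/4 + 344493/309649664 = -3160361538707/309649664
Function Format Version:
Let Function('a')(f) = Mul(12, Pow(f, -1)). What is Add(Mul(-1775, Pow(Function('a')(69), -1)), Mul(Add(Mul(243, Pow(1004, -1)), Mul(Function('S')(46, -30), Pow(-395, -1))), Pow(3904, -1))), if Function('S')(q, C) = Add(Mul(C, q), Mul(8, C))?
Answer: Rational(-3160361538707, 309649664) ≈ -10206.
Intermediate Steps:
Function('S')(q, C) = Add(Mul(8, C), Mul(C, q))
Add(Mul(-1775, Pow(Function('a')(69), -1)), Mul(Add(Mul(243, Pow(1004, -1)), Mul(Function('S')(46, -30), Pow(-395, -1))), Pow(3904, -1))) = Add(Mul(-1775, Pow(Mul(12, Pow(69, -1)), -1)), Mul(Add(Mul(243, Pow(1004, -1)), Mul(Mul(-30, Add(8, 46)), Pow(-395, -1))), Pow(3904, -1))) = Add(Mul(-1775, Pow(Mul(12, Rational(1, 69)), -1)), Mul(Add(Mul(243, Rational(1, 1004)), Mul(Mul(-30, 54), Rational(-1, 395))), Rational(1, 3904))) = Add(Mul(-1775, Pow(Rational(4, 23), -1)), Mul(Add(Rational(243, 1004), Mul(-1620, Rational(-1, 395))), Rational(1, 3904))) = Add(Mul(-1775, Rational(23, 4)), Mul(Add(Rational(243, 1004), Rational(324, 79)), Rational(1, 3904))) = Add(Rational(-40825, 4), Mul(Rational(344493, 79316), Rational(1, 3904))) = Add(Rational(-40825, 4), Rational(344493, 309649664)) = Rational(-3160361538707, 309649664)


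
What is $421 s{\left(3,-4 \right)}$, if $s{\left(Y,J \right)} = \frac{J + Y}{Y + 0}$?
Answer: $- \frac{421}{3} \approx -140.33$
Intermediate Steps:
$s{\left(Y,J \right)} = \frac{J + Y}{Y}$
$421 s{\left(3,-4 \right)} = 421 \frac{-4 + 3}{3} = 421 \cdot \frac{1}{3} \left(-1\right) = 421 \left(- \frac{1}{3}\right) = - \frac{421}{3}$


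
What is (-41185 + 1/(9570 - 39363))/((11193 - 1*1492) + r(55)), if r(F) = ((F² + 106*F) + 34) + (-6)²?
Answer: -613512353/277462209 ≈ -2.2112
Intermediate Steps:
r(F) = 70 + F² + 106*F (r(F) = (34 + F² + 106*F) + 36 = 70 + F² + 106*F)
(-41185 + 1/(9570 - 39363))/((11193 - 1*1492) + r(55)) = (-41185 + 1/(9570 - 39363))/((11193 - 1*1492) + (70 + 55² + 106*55)) = (-41185 + 1/(-29793))/((11193 - 1492) + (70 + 3025 + 5830)) = (-41185 - 1/29793)/(9701 + 8925) = -1227024706/29793/18626 = -1227024706/29793*1/18626 = -613512353/277462209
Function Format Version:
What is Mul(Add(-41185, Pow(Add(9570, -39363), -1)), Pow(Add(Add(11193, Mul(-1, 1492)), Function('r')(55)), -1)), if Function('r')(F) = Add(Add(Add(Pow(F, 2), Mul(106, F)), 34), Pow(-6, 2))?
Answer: Rational(-613512353, 277462209) ≈ -2.2112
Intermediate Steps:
Function('r')(F) = Add(70, Pow(F, 2), Mul(106, F)) (Function('r')(F) = Add(Add(34, Pow(F, 2), Mul(106, F)), 36) = Add(70, Pow(F, 2), Mul(106, F)))
Mul(Add(-41185, Pow(Add(9570, -39363), -1)), Pow(Add(Add(11193, Mul(-1, 1492)), Function('r')(55)), -1)) = Mul(Add(-41185, Pow(Add(9570, -39363), -1)), Pow(Add(Add(11193, Mul(-1, 1492)), Add(70, Pow(55, 2), Mul(106, 55))), -1)) = Mul(Add(-41185, Pow(-29793, -1)), Pow(Add(Add(11193, -1492), Add(70, 3025, 5830)), -1)) = Mul(Add(-41185, Rational(-1, 29793)), Pow(Add(9701, 8925), -1)) = Mul(Rational(-1227024706, 29793), Pow(18626, -1)) = Mul(Rational(-1227024706, 29793), Rational(1, 18626)) = Rational(-613512353, 277462209)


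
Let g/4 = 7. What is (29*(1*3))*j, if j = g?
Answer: 2436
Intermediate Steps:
g = 28 (g = 4*7 = 28)
j = 28
(29*(1*3))*j = (29*(1*3))*28 = (29*3)*28 = 87*28 = 2436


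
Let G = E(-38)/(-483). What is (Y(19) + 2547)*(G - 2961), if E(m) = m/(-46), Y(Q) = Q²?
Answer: -95655077344/11109 ≈ -8.6106e+6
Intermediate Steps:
E(m) = -m/46 (E(m) = m*(-1/46) = -m/46)
G = -19/11109 (G = -1/46*(-38)/(-483) = (19/23)*(-1/483) = -19/11109 ≈ -0.0017103)
(Y(19) + 2547)*(G - 2961) = (19² + 2547)*(-19/11109 - 2961) = (361 + 2547)*(-32893768/11109) = 2908*(-32893768/11109) = -95655077344/11109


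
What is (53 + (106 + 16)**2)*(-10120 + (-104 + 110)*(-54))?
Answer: -156002028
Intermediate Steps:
(53 + (106 + 16)**2)*(-10120 + (-104 + 110)*(-54)) = (53 + 122**2)*(-10120 + 6*(-54)) = (53 + 14884)*(-10120 - 324) = 14937*(-10444) = -156002028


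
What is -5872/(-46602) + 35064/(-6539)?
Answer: -797827760/152365239 ≈ -5.2363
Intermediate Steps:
-5872/(-46602) + 35064/(-6539) = -5872*(-1/46602) + 35064*(-1/6539) = 2936/23301 - 35064/6539 = -797827760/152365239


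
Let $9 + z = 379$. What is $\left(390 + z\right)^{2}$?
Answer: $577600$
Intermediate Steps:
$z = 370$ ($z = -9 + 379 = 370$)
$\left(390 + z\right)^{2} = \left(390 + 370\right)^{2} = 760^{2} = 577600$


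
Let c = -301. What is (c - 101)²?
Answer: 161604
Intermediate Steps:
(c - 101)² = (-301 - 101)² = (-402)² = 161604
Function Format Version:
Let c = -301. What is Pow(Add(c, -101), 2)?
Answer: 161604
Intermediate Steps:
Pow(Add(c, -101), 2) = Pow(Add(-301, -101), 2) = Pow(-402, 2) = 161604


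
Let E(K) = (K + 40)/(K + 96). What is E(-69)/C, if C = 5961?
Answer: -29/160947 ≈ -0.00018018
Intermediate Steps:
E(K) = (40 + K)/(96 + K)
E(-69)/C = ((40 - 69)/(96 - 69))/5961 = (-29/27)*(1/5961) = ((1/27)*(-29))*(1/5961) = -29/27*1/5961 = -29/160947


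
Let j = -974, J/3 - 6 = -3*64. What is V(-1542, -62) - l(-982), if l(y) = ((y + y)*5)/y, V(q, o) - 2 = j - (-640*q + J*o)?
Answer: -1022458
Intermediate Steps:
J = -558 (J = 18 + 3*(-3*64) = 18 + 3*(-192) = 18 - 576 = -558)
V(q, o) = -972 + 558*o + 640*q (V(q, o) = 2 + (-974 - (-640*q - 558*o)) = 2 + (-974 + (558*o + 640*q)) = 2 + (-974 + 558*o + 640*q) = -972 + 558*o + 640*q)
l(y) = 10 (l(y) = ((2*y)*5)/y = (10*y)/y = 10)
V(-1542, -62) - l(-982) = (-972 + 558*(-62) + 640*(-1542)) - 1*10 = (-972 - 34596 - 986880) - 10 = -1022448 - 10 = -1022458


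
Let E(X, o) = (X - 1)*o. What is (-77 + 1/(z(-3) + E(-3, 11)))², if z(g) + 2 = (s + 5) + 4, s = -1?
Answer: 8567329/1444 ≈ 5933.1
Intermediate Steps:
E(X, o) = o*(-1 + X) (E(X, o) = (-1 + X)*o = o*(-1 + X))
z(g) = 6 (z(g) = -2 + ((-1 + 5) + 4) = -2 + (4 + 4) = -2 + 8 = 6)
(-77 + 1/(z(-3) + E(-3, 11)))² = (-77 + 1/(6 + 11*(-1 - 3)))² = (-77 + 1/(6 + 11*(-4)))² = (-77 + 1/(6 - 44))² = (-77 + 1/(-38))² = (-77 - 1/38)² = (-2927/38)² = 8567329/1444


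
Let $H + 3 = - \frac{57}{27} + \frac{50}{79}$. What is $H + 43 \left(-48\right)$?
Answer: $- \frac{1470688}{711} \approx -2068.5$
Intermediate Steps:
$H = - \frac{3184}{711}$ ($H = -3 + \left(- \frac{57}{27} + \frac{50}{79}\right) = -3 + \left(\left(-57\right) \frac{1}{27} + 50 \cdot \frac{1}{79}\right) = -3 + \left(- \frac{19}{9} + \frac{50}{79}\right) = -3 - \frac{1051}{711} = - \frac{3184}{711} \approx -4.4782$)
$H + 43 \left(-48\right) = - \frac{3184}{711} + 43 \left(-48\right) = - \frac{3184}{711} - 2064 = - \frac{1470688}{711}$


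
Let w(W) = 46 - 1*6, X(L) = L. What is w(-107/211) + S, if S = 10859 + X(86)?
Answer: 10985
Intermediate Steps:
w(W) = 40 (w(W) = 46 - 6 = 40)
S = 10945 (S = 10859 + 86 = 10945)
w(-107/211) + S = 40 + 10945 = 10985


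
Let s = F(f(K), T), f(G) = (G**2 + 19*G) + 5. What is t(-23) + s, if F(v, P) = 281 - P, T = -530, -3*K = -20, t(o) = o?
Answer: 788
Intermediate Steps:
K = 20/3 (K = -1/3*(-20) = 20/3 ≈ 6.6667)
f(G) = 5 + G**2 + 19*G
s = 811 (s = 281 - 1*(-530) = 281 + 530 = 811)
t(-23) + s = -23 + 811 = 788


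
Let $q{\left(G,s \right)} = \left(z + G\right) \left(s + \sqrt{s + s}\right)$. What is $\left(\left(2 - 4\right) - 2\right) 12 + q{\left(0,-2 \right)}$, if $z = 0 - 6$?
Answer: $-36 - 12 i \approx -36.0 - 12.0 i$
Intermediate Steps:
$z = -6$ ($z = 0 - 6 = -6$)
$q{\left(G,s \right)} = \left(-6 + G\right) \left(s + \sqrt{2} \sqrt{s}\right)$ ($q{\left(G,s \right)} = \left(-6 + G\right) \left(s + \sqrt{s + s}\right) = \left(-6 + G\right) \left(s + \sqrt{2 s}\right) = \left(-6 + G\right) \left(s + \sqrt{2} \sqrt{s}\right)$)
$\left(\left(2 - 4\right) - 2\right) 12 + q{\left(0,-2 \right)} = \left(\left(2 - 4\right) - 2\right) 12 + \left(\left(-6\right) \left(-2\right) + 0 \left(-2\right) - 6 \sqrt{2} \sqrt{-2} + 0 \sqrt{2} \sqrt{-2}\right) = \left(-2 - 2\right) 12 + \left(12 + 0 - 6 \sqrt{2} i \sqrt{2} + 0 \sqrt{2} i \sqrt{2}\right) = \left(-4\right) 12 + \left(12 + 0 - 12 i + 0\right) = -48 + \left(12 - 12 i\right) = -36 - 12 i$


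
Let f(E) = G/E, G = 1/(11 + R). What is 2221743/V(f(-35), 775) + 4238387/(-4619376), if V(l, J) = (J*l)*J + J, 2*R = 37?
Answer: 114548866202857/9965991600 ≈ 11494.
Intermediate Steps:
R = 37/2 (R = (1/2)*37 = 37/2 ≈ 18.500)
G = 2/59 (G = 1/(11 + 37/2) = 1/(59/2) = 2/59 ≈ 0.033898)
f(E) = 2/(59*E)
V(l, J) = J + l*J**2 (V(l, J) = l*J**2 + J = J + l*J**2)
2221743/V(f(-35), 775) + 4238387/(-4619376) = 2221743/((775*(1 + 775*((2/59)/(-35))))) + 4238387/(-4619376) = 2221743/((775*(1 + 775*((2/59)*(-1/35))))) + 4238387*(-1/4619376) = 2221743/((775*(1 + 775*(-2/2065)))) - 114551/124848 = 2221743/((775*(1 - 310/413))) - 114551/124848 = 2221743/((775*(103/413))) - 114551/124848 = 2221743/(79825/413) - 114551/124848 = 2221743*(413/79825) - 114551/124848 = 917579859/79825 - 114551/124848 = 114548866202857/9965991600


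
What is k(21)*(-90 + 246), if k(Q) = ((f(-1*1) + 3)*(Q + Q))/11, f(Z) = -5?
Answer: -13104/11 ≈ -1191.3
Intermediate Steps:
k(Q) = -4*Q/11 (k(Q) = ((-5 + 3)*(Q + Q))/11 = -4*Q*(1/11) = -4*Q/11)
k(21)*(-90 + 246) = (-4/11*21)*(-90 + 246) = -84/11*156 = -13104/11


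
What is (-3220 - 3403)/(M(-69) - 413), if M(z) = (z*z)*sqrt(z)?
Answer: 2735299/1564201918 + 31532103*I*sqrt(69)/1564201918 ≈ 0.0017487 + 0.16745*I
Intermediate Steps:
M(z) = z**(5/2) (M(z) = z**2*sqrt(z) = z**(5/2))
(-3220 - 3403)/(M(-69) - 413) = (-3220 - 3403)/((-69)**(5/2) - 413) = -6623/(4761*I*sqrt(69) - 413) = -6623/(-413 + 4761*I*sqrt(69))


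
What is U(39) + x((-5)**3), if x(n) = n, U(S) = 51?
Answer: -74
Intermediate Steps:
U(39) + x((-5)**3) = 51 + (-5)**3 = 51 - 125 = -74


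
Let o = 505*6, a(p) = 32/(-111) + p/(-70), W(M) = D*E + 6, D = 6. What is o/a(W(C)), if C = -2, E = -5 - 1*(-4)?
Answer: -168165/16 ≈ -10510.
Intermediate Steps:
E = -1 (E = -5 + 4 = -1)
W(M) = 0 (W(M) = 6*(-1) + 6 = -6 + 6 = 0)
a(p) = -32/111 - p/70 (a(p) = 32*(-1/111) + p*(-1/70) = -32/111 - p/70)
o = 3030
o/a(W(C)) = 3030/(-32/111 - 1/70*0) = 3030/(-32/111 + 0) = 3030/(-32/111) = 3030*(-111/32) = -168165/16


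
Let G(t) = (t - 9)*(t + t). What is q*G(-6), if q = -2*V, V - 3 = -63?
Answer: 21600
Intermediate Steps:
V = -60 (V = 3 - 63 = -60)
G(t) = 2*t*(-9 + t) (G(t) = (-9 + t)*(2*t) = 2*t*(-9 + t))
q = 120 (q = -2*(-60) = 120)
q*G(-6) = 120*(2*(-6)*(-9 - 6)) = 120*(2*(-6)*(-15)) = 120*180 = 21600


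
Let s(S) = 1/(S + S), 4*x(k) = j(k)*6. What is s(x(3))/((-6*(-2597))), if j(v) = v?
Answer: 1/140238 ≈ 7.1307e-6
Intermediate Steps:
x(k) = 3*k/2 (x(k) = (k*6)/4 = (6*k)/4 = 3*k/2)
s(S) = 1/(2*S)
s(x(3))/((-6*(-2597))) = (1/(2*(((3/2)*3))))/((-6*(-2597))) = (1/(2*(9/2)))/15582 = ((½)*(2/9))*(1/15582) = (⅑)*(1/15582) = 1/140238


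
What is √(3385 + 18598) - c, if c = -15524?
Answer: 15524 + √21983 ≈ 15672.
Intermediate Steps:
√(3385 + 18598) - c = √(3385 + 18598) - 1*(-15524) = √21983 + 15524 = 15524 + √21983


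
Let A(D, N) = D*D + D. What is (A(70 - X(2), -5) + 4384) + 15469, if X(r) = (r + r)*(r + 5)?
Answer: 21659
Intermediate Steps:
X(r) = 2*r*(5 + r) (X(r) = (2*r)*(5 + r) = 2*r*(5 + r))
A(D, N) = D + D² (A(D, N) = D² + D = D + D²)
(A(70 - X(2), -5) + 4384) + 15469 = ((70 - 2*2*(5 + 2))*(1 + (70 - 2*2*(5 + 2))) + 4384) + 15469 = ((70 - 2*2*7)*(1 + (70 - 2*2*7)) + 4384) + 15469 = ((70 - 1*28)*(1 + (70 - 1*28)) + 4384) + 15469 = ((70 - 28)*(1 + (70 - 28)) + 4384) + 15469 = (42*(1 + 42) + 4384) + 15469 = (42*43 + 4384) + 15469 = (1806 + 4384) + 15469 = 6190 + 15469 = 21659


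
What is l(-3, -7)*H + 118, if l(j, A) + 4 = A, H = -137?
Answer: 1625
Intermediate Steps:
l(j, A) = -4 + A
l(-3, -7)*H + 118 = (-4 - 7)*(-137) + 118 = -11*(-137) + 118 = 1507 + 118 = 1625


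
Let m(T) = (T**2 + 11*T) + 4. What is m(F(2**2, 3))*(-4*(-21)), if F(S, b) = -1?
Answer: -504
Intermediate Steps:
m(T) = 4 + T**2 + 11*T
m(F(2**2, 3))*(-4*(-21)) = (4 + (-1)**2 + 11*(-1))*(-4*(-21)) = (4 + 1 - 11)*84 = -6*84 = -504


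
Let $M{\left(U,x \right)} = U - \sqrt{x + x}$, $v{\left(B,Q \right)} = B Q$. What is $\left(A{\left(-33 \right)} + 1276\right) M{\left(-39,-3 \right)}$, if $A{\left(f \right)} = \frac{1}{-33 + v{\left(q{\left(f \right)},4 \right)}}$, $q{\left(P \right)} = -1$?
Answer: $- \frac{1841229}{37} - \frac{47211 i \sqrt{6}}{37} \approx -49763.0 - 3125.5 i$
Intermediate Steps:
$A{\left(f \right)} = - \frac{1}{37}$ ($A{\left(f \right)} = \frac{1}{-33 - 4} = \frac{1}{-37} = - \frac{1}{37}$)
$M{\left(U,x \right)} = U - \sqrt{2} \sqrt{x}$ ($M{\left(U,x \right)} = U - \sqrt{2 x} = U - \sqrt{2} \sqrt{x}$)
$\left(A{\left(-33 \right)} + 1276\right) M{\left(-39,-3 \right)} = \left(- \frac{1}{37} + 1276\right) \left(-39 - \sqrt{2} \sqrt{-3}\right) = \frac{47211 \left(-39 - \sqrt{2} i \sqrt{3}\right)}{37} = \frac{47211 \left(-39 - i \sqrt{6}\right)}{37} = - \frac{1841229}{37} - \frac{47211 i \sqrt{6}}{37}$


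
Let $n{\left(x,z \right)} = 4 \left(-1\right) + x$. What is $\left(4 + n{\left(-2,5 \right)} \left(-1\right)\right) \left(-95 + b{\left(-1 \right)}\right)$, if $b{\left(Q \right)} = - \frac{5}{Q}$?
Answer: $-900$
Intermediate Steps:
$n{\left(x,z \right)} = -4 + x$
$\left(4 + n{\left(-2,5 \right)} \left(-1\right)\right) \left(-95 + b{\left(-1 \right)}\right) = \left(4 + \left(-4 - 2\right) \left(-1\right)\right) \left(-95 - \frac{5}{-1}\right) = \left(4 - -6\right) \left(-95 - -5\right) = \left(4 + 6\right) \left(-95 + 5\right) = 10 \left(-90\right) = -900$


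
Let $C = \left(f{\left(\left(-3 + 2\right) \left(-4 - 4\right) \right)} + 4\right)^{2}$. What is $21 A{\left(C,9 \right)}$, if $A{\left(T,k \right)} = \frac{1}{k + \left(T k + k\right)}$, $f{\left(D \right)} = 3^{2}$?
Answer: $\frac{7}{513} \approx 0.013645$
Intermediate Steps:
$f{\left(D \right)} = 9$
$C = 169$ ($C = \left(9 + 4\right)^{2} = 13^{2} = 169$)
$A{\left(T,k \right)} = \frac{1}{2 k + T k}$ ($A{\left(T,k \right)} = \frac{1}{k + \left(k + T k\right)} = \frac{1}{2 k + T k}$)
$21 A{\left(C,9 \right)} = 21 \frac{1}{9 \left(2 + 169\right)} = 21 \frac{1}{9 \cdot 171} = 21 \cdot \frac{1}{9} \cdot \frac{1}{171} = 21 \cdot \frac{1}{1539} = \frac{7}{513}$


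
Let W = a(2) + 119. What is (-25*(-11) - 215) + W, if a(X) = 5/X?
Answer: 363/2 ≈ 181.50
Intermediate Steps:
W = 243/2 (W = 5/2 + 119 = 243/2 ≈ 121.50)
(-25*(-11) - 215) + W = (-25*(-11) - 215) + 243/2 = (275 - 215) + 243/2 = 60 + 243/2 = 363/2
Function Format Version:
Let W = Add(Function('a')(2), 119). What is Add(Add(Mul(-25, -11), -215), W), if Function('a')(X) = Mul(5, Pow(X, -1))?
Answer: Rational(363, 2) ≈ 181.50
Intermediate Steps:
W = Rational(243, 2) (W = Add(Mul(5, Pow(2, -1)), 119) = Add(Mul(5, Rational(1, 2)), 119) = Add(Rational(5, 2), 119) = Rational(243, 2) ≈ 121.50)
Add(Add(Mul(-25, -11), -215), W) = Add(Add(Mul(-25, -11), -215), Rational(243, 2)) = Add(Add(275, -215), Rational(243, 2)) = Add(60, Rational(243, 2)) = Rational(363, 2)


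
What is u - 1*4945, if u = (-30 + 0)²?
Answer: -4045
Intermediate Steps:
u = 900 (u = (-30)² = 900)
u - 1*4945 = 900 - 1*4945 = 900 - 4945 = -4045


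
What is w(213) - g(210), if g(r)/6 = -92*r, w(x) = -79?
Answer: 115841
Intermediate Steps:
g(r) = -552*r (g(r) = 6*(-92*r) = -552*r)
w(213) - g(210) = -79 - (-552)*210 = -79 - 1*(-115920) = -79 + 115920 = 115841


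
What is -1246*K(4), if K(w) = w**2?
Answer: -19936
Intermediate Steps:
-1246*K(4) = -1246*4**2 = -1246*16 = -19936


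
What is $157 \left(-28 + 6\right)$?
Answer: $-3454$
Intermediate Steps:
$157 \left(-28 + 6\right) = 157 \left(-22\right) = -3454$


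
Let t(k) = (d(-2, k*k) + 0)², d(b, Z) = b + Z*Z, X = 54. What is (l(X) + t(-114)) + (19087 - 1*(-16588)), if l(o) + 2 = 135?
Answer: 28525863545124004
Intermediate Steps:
d(b, Z) = b + Z²
t(k) = (-2 + k⁴)² (t(k) = ((-2 + (k*k)²) + 0)² = ((-2 + (k²)²) + 0)² = ((-2 + k⁴) + 0)² = (-2 + k⁴)²)
l(o) = 133 (l(o) = -2 + 135 = 133)
(l(X) + t(-114)) + (19087 - 1*(-16588)) = (133 + (-2 + (-114)⁴)²) + (19087 - 1*(-16588)) = (133 + (-2 + 168896016)²) + (19087 + 16588) = (133 + 168896014²) + 35675 = (133 + 28525863545088196) + 35675 = 28525863545088329 + 35675 = 28525863545124004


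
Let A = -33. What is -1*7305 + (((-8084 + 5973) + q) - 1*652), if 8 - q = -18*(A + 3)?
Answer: -10600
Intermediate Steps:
q = -532 (q = 8 - (-18)*(-33 + 3) = 8 - (-18)*(-30) = 8 - 1*540 = 8 - 540 = -532)
-1*7305 + (((-8084 + 5973) + q) - 1*652) = -1*7305 + (((-8084 + 5973) - 532) - 1*652) = -7305 + ((-2111 - 532) - 652) = -7305 + (-2643 - 652) = -7305 - 3295 = -10600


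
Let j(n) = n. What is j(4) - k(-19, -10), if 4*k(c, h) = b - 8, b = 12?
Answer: 3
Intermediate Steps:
k(c, h) = 1 (k(c, h) = (12 - 8)/4 = (¼)*4 = 1)
j(4) - k(-19, -10) = 4 - 1*1 = 4 - 1 = 3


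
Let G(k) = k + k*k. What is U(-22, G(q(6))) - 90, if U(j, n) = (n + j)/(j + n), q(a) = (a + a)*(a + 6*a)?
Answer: -89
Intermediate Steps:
q(a) = 14*a² (q(a) = (2*a)*(7*a) = 14*a²)
G(k) = k + k²
U(j, n) = 1 (U(j, n) = (j + n)/(j + n) = 1)
U(-22, G(q(6))) - 90 = 1 - 90 = -89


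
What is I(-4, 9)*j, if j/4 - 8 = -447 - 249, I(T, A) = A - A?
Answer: 0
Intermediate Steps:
I(T, A) = 0
j = -2752 (j = 32 + 4*(-447 - 249) = 32 + 4*(-696) = 32 - 2784 = -2752)
I(-4, 9)*j = 0*(-2752) = 0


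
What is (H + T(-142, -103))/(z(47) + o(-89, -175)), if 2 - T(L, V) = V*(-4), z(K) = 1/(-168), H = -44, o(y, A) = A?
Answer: 76272/29401 ≈ 2.5942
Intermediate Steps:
z(K) = -1/168
T(L, V) = 2 + 4*V (T(L, V) = 2 - V*(-4) = 2 - (-4)*V = 2 + 4*V)
(H + T(-142, -103))/(z(47) + o(-89, -175)) = (-44 + (2 + 4*(-103)))/(-1/168 - 175) = (-44 + (2 - 412))/(-29401/168) = (-44 - 410)*(-168/29401) = -454*(-168/29401) = 76272/29401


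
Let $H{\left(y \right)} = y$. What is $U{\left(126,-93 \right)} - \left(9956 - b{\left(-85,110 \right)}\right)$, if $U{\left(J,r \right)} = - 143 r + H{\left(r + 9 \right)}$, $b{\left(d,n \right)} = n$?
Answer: $3369$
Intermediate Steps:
$U{\left(J,r \right)} = 9 - 142 r$ ($U{\left(J,r \right)} = - 143 r + \left(r + 9\right) = - 143 r + \left(9 + r\right) = 9 - 142 r$)
$U{\left(126,-93 \right)} - \left(9956 - b{\left(-85,110 \right)}\right) = \left(9 - -13206\right) - \left(9956 - 110\right) = \left(9 + 13206\right) - \left(9956 - 110\right) = 13215 - 9846 = 3369$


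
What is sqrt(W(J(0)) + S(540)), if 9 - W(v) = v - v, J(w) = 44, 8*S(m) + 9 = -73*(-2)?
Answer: sqrt(418)/4 ≈ 5.1113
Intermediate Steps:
S(m) = 137/8 (S(m) = -9/8 + (-73*(-2))/8 = -9/8 + (1/8)*146 = -9/8 + 73/4 = 137/8)
W(v) = 9 (W(v) = 9 - (v - v) = 9 - 1*0 = 9 + 0 = 9)
sqrt(W(J(0)) + S(540)) = sqrt(9 + 137/8) = sqrt(209/8) = sqrt(418)/4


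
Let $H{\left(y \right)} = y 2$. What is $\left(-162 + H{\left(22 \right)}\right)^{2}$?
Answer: $13924$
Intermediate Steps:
$H{\left(y \right)} = 2 y$
$\left(-162 + H{\left(22 \right)}\right)^{2} = \left(-162 + 2 \cdot 22\right)^{2} = \left(-162 + 44\right)^{2} = \left(-118\right)^{2} = 13924$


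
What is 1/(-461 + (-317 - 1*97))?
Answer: -1/875 ≈ -0.0011429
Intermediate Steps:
1/(-461 + (-317 - 1*97)) = 1/(-461 + (-317 - 97)) = 1/(-461 - 414) = 1/(-875) = -1/875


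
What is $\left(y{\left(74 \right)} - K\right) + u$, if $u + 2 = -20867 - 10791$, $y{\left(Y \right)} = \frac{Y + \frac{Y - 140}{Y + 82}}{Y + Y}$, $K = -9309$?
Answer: $- \frac{86004735}{3848} \approx -22351.0$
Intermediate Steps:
$y{\left(Y \right)} = \frac{Y + \frac{-140 + Y}{82 + Y}}{2 Y}$
$u = -31660$ ($u = -2 - 31658 = -31660$)
$\left(y{\left(74 \right)} - K\right) + u = \left(\frac{-140 + 74^{2} + 83 \cdot 74}{2 \cdot 74 \left(82 + 74\right)} - -9309\right) - 31660 = \left(\frac{1}{2} \cdot \frac{1}{74} \cdot \frac{1}{156} \left(-140 + 5476 + 6142\right) + 9309\right) - 31660 = \left(\frac{1}{2} \cdot \frac{1}{74} \cdot \frac{1}{156} \cdot 11478 + 9309\right) - 31660 = \left(\frac{1913}{3848} + 9309\right) - 31660 = \frac{35822945}{3848} - 31660 = - \frac{86004735}{3848}$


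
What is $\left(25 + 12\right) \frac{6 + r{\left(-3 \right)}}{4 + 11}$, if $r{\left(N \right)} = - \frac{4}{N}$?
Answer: $\frac{814}{45} \approx 18.089$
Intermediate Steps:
$\left(25 + 12\right) \frac{6 + r{\left(-3 \right)}}{4 + 11} = \left(25 + 12\right) \frac{6 - \frac{4}{-3}}{4 + 11} = 37 \frac{6 - - \frac{4}{3}}{15} = 37 \left(6 + \frac{4}{3}\right) \frac{1}{15} = 37 \cdot \frac{22}{3} \cdot \frac{1}{15} = 37 \cdot \frac{22}{45} = \frac{814}{45}$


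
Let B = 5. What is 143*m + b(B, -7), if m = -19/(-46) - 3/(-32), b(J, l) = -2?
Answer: 51867/736 ≈ 70.471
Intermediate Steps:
m = 373/736 (m = -19*(-1/46) - 3*(-1/32) = 19/46 + 3/32 = 373/736 ≈ 0.50679)
143*m + b(B, -7) = 143*(373/736) - 2 = 53339/736 - 2 = 51867/736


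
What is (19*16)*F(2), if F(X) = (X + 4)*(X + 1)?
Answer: 5472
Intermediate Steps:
F(X) = (1 + X)*(4 + X) (F(X) = (4 + X)*(1 + X) = (1 + X)*(4 + X))
(19*16)*F(2) = (19*16)*(4 + 2² + 5*2) = 304*(4 + 4 + 10) = 304*18 = 5472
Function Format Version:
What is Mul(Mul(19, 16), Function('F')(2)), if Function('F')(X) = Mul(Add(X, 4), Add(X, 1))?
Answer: 5472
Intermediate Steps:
Function('F')(X) = Mul(Add(1, X), Add(4, X)) (Function('F')(X) = Mul(Add(4, X), Add(1, X)) = Mul(Add(1, X), Add(4, X)))
Mul(Mul(19, 16), Function('F')(2)) = Mul(Mul(19, 16), Add(4, Pow(2, 2), Mul(5, 2))) = Mul(304, Add(4, 4, 10)) = Mul(304, 18) = 5472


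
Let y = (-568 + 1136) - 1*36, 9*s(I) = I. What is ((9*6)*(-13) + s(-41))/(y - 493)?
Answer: -6359/351 ≈ -18.117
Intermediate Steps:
s(I) = I/9
y = 532 (y = 568 - 36 = 532)
((9*6)*(-13) + s(-41))/(y - 493) = ((9*6)*(-13) + (⅑)*(-41))/(532 - 493) = (54*(-13) - 41/9)/39 = (-702 - 41/9)*(1/39) = -6359/9*1/39 = -6359/351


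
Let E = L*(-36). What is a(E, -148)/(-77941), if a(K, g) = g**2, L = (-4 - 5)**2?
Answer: -21904/77941 ≈ -0.28103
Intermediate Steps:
L = 81 (L = (-9)**2 = 81)
E = -2916 (E = 81*(-36) = -2916)
a(E, -148)/(-77941) = (-148)**2/(-77941) = 21904*(-1/77941) = -21904/77941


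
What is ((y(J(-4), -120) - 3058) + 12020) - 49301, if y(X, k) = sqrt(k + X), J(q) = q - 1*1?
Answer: -40339 + 5*I*sqrt(5) ≈ -40339.0 + 11.18*I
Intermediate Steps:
J(q) = -1 + q (J(q) = q - 1 = -1 + q)
y(X, k) = sqrt(X + k)
((y(J(-4), -120) - 3058) + 12020) - 49301 = ((sqrt((-1 - 4) - 120) - 3058) + 12020) - 49301 = ((sqrt(-5 - 120) - 3058) + 12020) - 49301 = ((sqrt(-125) - 3058) + 12020) - 49301 = ((5*I*sqrt(5) - 3058) + 12020) - 49301 = ((-3058 + 5*I*sqrt(5)) + 12020) - 49301 = (8962 + 5*I*sqrt(5)) - 49301 = -40339 + 5*I*sqrt(5)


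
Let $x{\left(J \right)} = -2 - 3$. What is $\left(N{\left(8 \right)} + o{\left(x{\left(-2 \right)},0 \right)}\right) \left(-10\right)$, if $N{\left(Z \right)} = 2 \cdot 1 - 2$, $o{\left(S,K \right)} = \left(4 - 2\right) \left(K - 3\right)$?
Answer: $60$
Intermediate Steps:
$x{\left(J \right)} = -5$ ($x{\left(J \right)} = -2 - 3 = -5$)
$o{\left(S,K \right)} = -6 + 2 K$ ($o{\left(S,K \right)} = 2 \left(-3 + K\right) = -6 + 2 K$)
$N{\left(Z \right)} = 0$ ($N{\left(Z \right)} = 2 - 2 = 0$)
$\left(N{\left(8 \right)} + o{\left(x{\left(-2 \right)},0 \right)}\right) \left(-10\right) = \left(0 + \left(-6 + 2 \cdot 0\right)\right) \left(-10\right) = \left(0 + \left(-6 + 0\right)\right) \left(-10\right) = \left(0 - 6\right) \left(-10\right) = \left(-6\right) \left(-10\right) = 60$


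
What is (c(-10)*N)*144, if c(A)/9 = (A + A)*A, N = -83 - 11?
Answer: -24364800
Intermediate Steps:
N = -94
c(A) = 18*A² (c(A) = 9*((A + A)*A) = 9*((2*A)*A) = 9*(2*A²) = 18*A²)
(c(-10)*N)*144 = ((18*(-10)²)*(-94))*144 = ((18*100)*(-94))*144 = (1800*(-94))*144 = -169200*144 = -24364800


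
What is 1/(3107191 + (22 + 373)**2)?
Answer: 1/3263216 ≈ 3.0645e-7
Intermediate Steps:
1/(3107191 + (22 + 373)**2) = 1/(3107191 + 395**2) = 1/(3107191 + 156025) = 1/3263216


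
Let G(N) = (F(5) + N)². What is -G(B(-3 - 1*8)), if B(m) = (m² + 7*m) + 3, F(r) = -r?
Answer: -1764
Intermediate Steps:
B(m) = 3 + m² + 7*m
G(N) = (-5 + N)² (G(N) = (-1*5 + N)² = (-5 + N)²)
-G(B(-3 - 1*8)) = -(-5 + (3 + (-3 - 1*8)² + 7*(-3 - 1*8)))² = -(-5 + (3 + (-3 - 8)² + 7*(-3 - 8)))² = -(-5 + (3 + (-11)² + 7*(-11)))² = -(-5 + (3 + 121 - 77))² = -(-5 + 47)² = -1*42² = -1*1764 = -1764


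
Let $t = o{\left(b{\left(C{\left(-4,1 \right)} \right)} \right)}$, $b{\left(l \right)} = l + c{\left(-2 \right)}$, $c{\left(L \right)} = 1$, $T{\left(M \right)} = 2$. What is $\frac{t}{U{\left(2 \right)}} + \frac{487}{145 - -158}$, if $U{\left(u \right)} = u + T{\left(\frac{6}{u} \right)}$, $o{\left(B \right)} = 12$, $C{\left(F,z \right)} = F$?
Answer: $\frac{1396}{303} \approx 4.6073$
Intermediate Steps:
$b{\left(l \right)} = 1 + l$ ($b{\left(l \right)} = l + 1 = 1 + l$)
$U{\left(u \right)} = 2 + u$ ($U{\left(u \right)} = u + 2 = 2 + u$)
$t = 12$
$\frac{t}{U{\left(2 \right)}} + \frac{487}{145 - -158} = \frac{12}{2 + 2} + \frac{487}{145 - -158} = \frac{12}{4} + \frac{487}{145 + 158} = 12 \cdot \frac{1}{4} + \frac{487}{303} = 3 + 487 \cdot \frac{1}{303} = 3 + \frac{487}{303} = \frac{1396}{303}$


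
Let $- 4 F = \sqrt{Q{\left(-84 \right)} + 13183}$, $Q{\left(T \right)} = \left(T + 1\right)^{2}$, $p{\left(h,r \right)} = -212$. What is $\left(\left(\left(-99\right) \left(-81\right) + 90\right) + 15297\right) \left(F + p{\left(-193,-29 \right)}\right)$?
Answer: $-4962072 - 11703 \sqrt{5018} \approx -5.7911 \cdot 10^{6}$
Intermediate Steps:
$Q{\left(T \right)} = \left(1 + T\right)^{2}$
$F = - \frac{\sqrt{5018}}{2}$ ($F = - \frac{\sqrt{\left(1 - 84\right)^{2} + 13183}}{4} = - \frac{\sqrt{\left(-83\right)^{2} + 13183}}{4} = - \frac{\sqrt{6889 + 13183}}{4} = - \frac{\sqrt{20072}}{4} = - \frac{2 \sqrt{5018}}{4} = - \frac{\sqrt{5018}}{2} \approx -35.419$)
$\left(\left(\left(-99\right) \left(-81\right) + 90\right) + 15297\right) \left(F + p{\left(-193,-29 \right)}\right) = \left(\left(\left(-99\right) \left(-81\right) + 90\right) + 15297\right) \left(- \frac{\sqrt{5018}}{2} - 212\right) = \left(\left(8019 + 90\right) + 15297\right) \left(-212 - \frac{\sqrt{5018}}{2}\right) = \left(8109 + 15297\right) \left(-212 - \frac{\sqrt{5018}}{2}\right) = 23406 \left(-212 - \frac{\sqrt{5018}}{2}\right) = -4962072 - 11703 \sqrt{5018}$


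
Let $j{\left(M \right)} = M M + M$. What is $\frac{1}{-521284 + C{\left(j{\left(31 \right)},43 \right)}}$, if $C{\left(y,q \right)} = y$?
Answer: $- \frac{1}{520292} \approx -1.922 \cdot 10^{-6}$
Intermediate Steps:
$j{\left(M \right)} = M + M^{2}$ ($j{\left(M \right)} = M^{2} + M = M + M^{2}$)
$\frac{1}{-521284 + C{\left(j{\left(31 \right)},43 \right)}} = \frac{1}{-521284 + 31 \left(1 + 31\right)} = \frac{1}{-521284 + 31 \cdot 32} = \frac{1}{-521284 + 992} = \frac{1}{-520292} = - \frac{1}{520292}$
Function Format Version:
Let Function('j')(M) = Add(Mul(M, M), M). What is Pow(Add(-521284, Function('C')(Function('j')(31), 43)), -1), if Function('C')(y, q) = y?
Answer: Rational(-1, 520292) ≈ -1.9220e-6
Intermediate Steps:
Function('j')(M) = Add(M, Pow(M, 2)) (Function('j')(M) = Add(Pow(M, 2), M) = Add(M, Pow(M, 2)))
Pow(Add(-521284, Function('C')(Function('j')(31), 43)), -1) = Pow(Add(-521284, Mul(31, Add(1, 31))), -1) = Pow(Add(-521284, Mul(31, 32)), -1) = Pow(Add(-521284, 992), -1) = Pow(-520292, -1) = Rational(-1, 520292)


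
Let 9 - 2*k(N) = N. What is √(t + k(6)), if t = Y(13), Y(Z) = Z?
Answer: √58/2 ≈ 3.8079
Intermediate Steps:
k(N) = 9/2 - N/2
t = 13
√(t + k(6)) = √(13 + (9/2 - ½*6)) = √(13 + (9/2 - 3)) = √(13 + 3/2) = √(29/2) = √58/2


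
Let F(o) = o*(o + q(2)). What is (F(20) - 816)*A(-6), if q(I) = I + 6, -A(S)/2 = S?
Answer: -3072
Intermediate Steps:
A(S) = -2*S
q(I) = 6 + I
F(o) = o*(8 + o) (F(o) = o*(o + (6 + 2)) = o*(o + 8) = o*(8 + o))
(F(20) - 816)*A(-6) = (20*(8 + 20) - 816)*(-2*(-6)) = (20*28 - 816)*12 = (560 - 816)*12 = -256*12 = -3072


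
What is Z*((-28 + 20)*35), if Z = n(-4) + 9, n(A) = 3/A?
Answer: -2310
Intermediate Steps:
Z = 33/4 (Z = 3/(-4) + 9 = 3*(-¼) + 9 = -¾ + 9 = 33/4 ≈ 8.2500)
Z*((-28 + 20)*35) = 33*((-28 + 20)*35)/4 = 33*(-8*35)/4 = (33/4)*(-280) = -2310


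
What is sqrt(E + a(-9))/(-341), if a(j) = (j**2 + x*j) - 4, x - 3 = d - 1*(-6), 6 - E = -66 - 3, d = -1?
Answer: -4*sqrt(5)/341 ≈ -0.026230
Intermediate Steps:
E = 75 (E = 6 - (-66 - 3) = 6 - 1*(-69) = 6 + 69 = 75)
x = 8 (x = 3 + (-1 - 1*(-6)) = 3 + (-1 + 6) = 3 + 5 = 8)
a(j) = -4 + j**2 + 8*j (a(j) = (j**2 + 8*j) - 4 = -4 + j**2 + 8*j)
sqrt(E + a(-9))/(-341) = sqrt(75 + (-4 + (-9)**2 + 8*(-9)))/(-341) = sqrt(75 + (-4 + 81 - 72))*(-1/341) = sqrt(75 + 5)*(-1/341) = sqrt(80)*(-1/341) = (4*sqrt(5))*(-1/341) = -4*sqrt(5)/341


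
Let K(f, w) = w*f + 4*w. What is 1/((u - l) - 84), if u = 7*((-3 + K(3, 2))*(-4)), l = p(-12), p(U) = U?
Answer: -1/380 ≈ -0.0026316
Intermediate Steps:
l = -12
K(f, w) = 4*w + f*w (K(f, w) = f*w + 4*w = 4*w + f*w)
u = -308 (u = 7*((-3 + 2*(4 + 3))*(-4)) = 7*((-3 + 2*7)*(-4)) = 7*((-3 + 14)*(-4)) = 7*(11*(-4)) = 7*(-44) = -308)
1/((u - l) - 84) = 1/((-308 - 1*(-12)) - 84) = 1/((-308 + 12) - 84) = 1/(-296 - 84) = 1/(-380) = -1/380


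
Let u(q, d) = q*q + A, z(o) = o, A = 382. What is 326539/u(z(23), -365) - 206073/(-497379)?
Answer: 54200457928/151037423 ≈ 358.85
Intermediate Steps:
u(q, d) = 382 + q² (u(q, d) = q*q + 382 = q² + 382 = 382 + q²)
326539/u(z(23), -365) - 206073/(-497379) = 326539/(382 + 23²) - 206073/(-497379) = 326539/(382 + 529) - 206073*(-1/497379) = 326539/911 + 68691/165793 = 54200457928/151037423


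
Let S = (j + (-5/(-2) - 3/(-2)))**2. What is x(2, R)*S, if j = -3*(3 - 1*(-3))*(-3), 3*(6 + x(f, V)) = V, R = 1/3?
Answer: -178292/9 ≈ -19810.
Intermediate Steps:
R = 1/3 ≈ 0.33333
x(f, V) = -6 + V/3
j = 54 (j = -3*(3 + 3)*(-3) = -3*6*(-3) = -18*(-3) = 54)
S = 3364 (S = (54 + (-5/(-2) - 3/(-2)))**2 = (54 + (-5*(-1/2) - 3*(-1/2)))**2 = (54 + (5/2 + 3/2))**2 = (54 + 4)**2 = 58**2 = 3364)
x(2, R)*S = (-6 + (1/3)*(1/3))*3364 = (-6 + 1/9)*3364 = -53/9*3364 = -178292/9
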